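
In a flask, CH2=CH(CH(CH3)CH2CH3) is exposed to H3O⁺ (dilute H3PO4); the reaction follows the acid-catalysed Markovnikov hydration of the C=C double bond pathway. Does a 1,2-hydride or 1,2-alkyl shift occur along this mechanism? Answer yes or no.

yes

The first-formed carbocation is secondary.
The adjacent sec-butyl carbon already bears 2 other carbon substituents and has a hydrogen to migrate; after a 1,2-hydride shift from that carbon the positive charge sits on a tertiary centre.
Tertiary is more stable than secondary, so the shift occurs.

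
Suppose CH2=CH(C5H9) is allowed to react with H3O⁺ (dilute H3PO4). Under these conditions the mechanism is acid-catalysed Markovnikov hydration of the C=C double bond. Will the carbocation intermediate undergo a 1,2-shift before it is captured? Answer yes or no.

The first-formed carbocation is secondary.
The adjacent cyclopentyl carbon already bears 2 other carbon substituents and has a hydrogen to migrate; after a 1,2-hydride shift from that carbon the positive charge sits on a tertiary centre.
Tertiary is more stable than secondary, so the shift occurs.

yes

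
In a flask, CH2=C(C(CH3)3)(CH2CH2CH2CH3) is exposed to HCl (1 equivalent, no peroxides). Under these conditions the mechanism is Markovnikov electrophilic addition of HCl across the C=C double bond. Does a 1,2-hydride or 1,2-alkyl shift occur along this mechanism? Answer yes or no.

no

The first-formed carbocation is tertiary.
No single 1,2-shift to an adjacent carbon would produce a more-substituted cation than the one already present, so no rearrangement occurs.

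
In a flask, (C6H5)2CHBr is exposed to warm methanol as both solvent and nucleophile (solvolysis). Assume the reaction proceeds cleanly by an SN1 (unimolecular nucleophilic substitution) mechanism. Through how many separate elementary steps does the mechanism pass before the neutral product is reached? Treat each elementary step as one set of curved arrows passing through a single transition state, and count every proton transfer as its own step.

Step 1: Unassisted departure of Br⁻ (taking the C–Br bonding pair) generates a secondary carbocation.
(No 1,2-shift: no single shift to an adjacent carbon would give a more stable cation.)
Step 2: CH3OH donates an oxygen lone pair into the empty p orbital of the cation, giving a protonated ether (an oxonium ion).
Step 3: Proton transfer from the O–H of the oxonium ion to a solvent molecule delivers the neutral ether.
Total: 3 elementary steps.

3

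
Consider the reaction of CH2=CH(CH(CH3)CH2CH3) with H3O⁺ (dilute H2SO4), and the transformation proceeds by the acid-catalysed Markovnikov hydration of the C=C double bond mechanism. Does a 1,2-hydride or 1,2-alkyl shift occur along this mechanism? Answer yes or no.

yes

The first-formed carbocation is secondary.
The adjacent sec-butyl carbon already bears 2 other carbon substituents and has a hydrogen to migrate; after a 1,2-hydride shift from that carbon the positive charge sits on a tertiary centre.
Tertiary is more stable than secondary, so the shift occurs.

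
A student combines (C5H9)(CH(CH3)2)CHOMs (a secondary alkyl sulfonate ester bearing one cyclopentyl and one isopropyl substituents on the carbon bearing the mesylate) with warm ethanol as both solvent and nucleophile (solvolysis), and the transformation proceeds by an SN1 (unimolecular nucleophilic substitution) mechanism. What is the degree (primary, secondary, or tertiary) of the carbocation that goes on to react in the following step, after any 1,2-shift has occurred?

tertiary

Step 1: Unassisted departure of MsO⁻ (taking the C–O bonding pair) generates a secondary carbocation.
Step 2: A 1,2-hydride shift from the adjacent cyclopentyl carbon moves the positive charge from the secondary centre to an adjacent carbon, generating a more stable tertiary carbocation.
The cation rearranges from secondary to tertiary via a 1,2-hydride shift from the adjacent cyclopentyl carbon; the tertiary cation is what reacts next.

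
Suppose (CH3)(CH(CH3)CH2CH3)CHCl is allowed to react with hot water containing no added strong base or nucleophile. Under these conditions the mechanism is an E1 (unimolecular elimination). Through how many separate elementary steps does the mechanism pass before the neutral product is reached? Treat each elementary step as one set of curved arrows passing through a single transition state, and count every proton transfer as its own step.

3

Step 1: Rate-determining heterolysis of the C–Cl bond gives Cl⁻ and a secondary carbocation.
Step 2: Carbocation rearrangement: a 1,2-hydride shift from the adjacent sec-butyl carbon converts the initially-formed secondary cation into the more stable tertiary cation.
Step 3: Loss of a β-proton to a water molecule of the solvent: the C–H bonding pair collapses toward the cationic carbon to form the C=C π bond, yielding the alkene.
Total: 3 elementary steps.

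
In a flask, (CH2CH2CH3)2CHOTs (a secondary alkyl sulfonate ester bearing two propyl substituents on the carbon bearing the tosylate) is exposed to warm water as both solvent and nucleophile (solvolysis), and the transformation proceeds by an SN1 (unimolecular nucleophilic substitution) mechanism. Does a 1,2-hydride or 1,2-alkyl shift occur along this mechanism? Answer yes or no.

The first-formed carbocation is secondary.
No single 1,2-shift to an adjacent carbon would produce a more-substituted cation than the one already present, so no rearrangement occurs.

no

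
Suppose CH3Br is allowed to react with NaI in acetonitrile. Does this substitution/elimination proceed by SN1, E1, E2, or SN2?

SN2

Conditions: a methyl substrate with a strong nucleophile in the polar aprotic solvent acetonitrile.
These conditions are the textbook signature of the SN2 pathway.
An unhindered substrate with a strong nucleophile in a polar aprotic solvent favours one-step backside displacement.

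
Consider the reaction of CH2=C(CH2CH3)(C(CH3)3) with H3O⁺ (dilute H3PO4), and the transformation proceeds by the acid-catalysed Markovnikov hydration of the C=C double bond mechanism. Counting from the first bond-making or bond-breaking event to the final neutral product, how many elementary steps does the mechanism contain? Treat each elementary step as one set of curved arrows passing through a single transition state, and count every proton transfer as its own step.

Step 1: Electrophilic addition begins with the π(C=C) electrons forming a bond to the proton of H3O⁺. Following Markovnikov's rule, the resulting cation is tertiary. H2O is released.
(No 1,2-shift: no single shift to an adjacent carbon would give a more stable cation.)
Step 2: A lone pair on the oxygen of H2O attacks the carbocation, forming a C–O bond and an oxonium ion (a protonated alcohol).
Step 3: Deprotonation of the oxonium ion by a water molecule delivers the neutral alcohol and regenerates the acid catalyst.
Total: 3 elementary steps.

3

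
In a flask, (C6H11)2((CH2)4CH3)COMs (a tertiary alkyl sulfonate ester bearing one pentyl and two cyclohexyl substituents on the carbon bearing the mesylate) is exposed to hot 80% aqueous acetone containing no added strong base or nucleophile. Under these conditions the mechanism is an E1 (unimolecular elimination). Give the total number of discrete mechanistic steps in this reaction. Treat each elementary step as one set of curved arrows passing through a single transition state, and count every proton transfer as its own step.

2

Step 1: Rate-determining heterolysis of the C–O bond gives MsO⁻ and a tertiary carbocation.
(No 1,2-shift: no single shift to an adjacent carbon would give a more stable cation.)
Step 2: A weak base (a water molecule from the solvent) removes a proton from a carbon adjacent to the cationic centre; the electrons of that C–H bond become the new π(C=C) bond, giving the alkene.
Total: 2 elementary steps.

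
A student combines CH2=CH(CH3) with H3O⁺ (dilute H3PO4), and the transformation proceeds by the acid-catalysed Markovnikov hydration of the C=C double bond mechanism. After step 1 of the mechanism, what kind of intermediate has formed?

Step 1: Protonation of the alkene by H3O⁺: the π bond acts as the nucleophile and picks up H⁺, giving the more stable (Markovnikov) secondary carbocation. H2O is released.
After step 1 the species present is a secondary carbocation.

secondary carbocation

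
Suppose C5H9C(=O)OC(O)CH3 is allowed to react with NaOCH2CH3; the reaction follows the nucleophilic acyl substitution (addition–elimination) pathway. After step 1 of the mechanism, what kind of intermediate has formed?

tetrahedral intermediate

Step 1: Nucleophilic addition of CH3CH2O⁻ to the acyl carbon breaks the π(C=O) bond and yields a tetrahedral, anionic intermediate.
After step 1 the species present is a tetrahedral intermediate.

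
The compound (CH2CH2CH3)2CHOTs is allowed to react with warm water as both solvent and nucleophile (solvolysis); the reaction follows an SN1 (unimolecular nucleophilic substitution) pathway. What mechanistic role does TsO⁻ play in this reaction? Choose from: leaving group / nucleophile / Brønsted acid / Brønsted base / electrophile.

Step 1: The C–O bond breaks with both electrons going to the tosylate; TsO⁻ leaves and a secondary carbocation remains.
TsO⁻ departs with both electrons of the breaking σ-bond — that is the definition of a leaving group.

leaving group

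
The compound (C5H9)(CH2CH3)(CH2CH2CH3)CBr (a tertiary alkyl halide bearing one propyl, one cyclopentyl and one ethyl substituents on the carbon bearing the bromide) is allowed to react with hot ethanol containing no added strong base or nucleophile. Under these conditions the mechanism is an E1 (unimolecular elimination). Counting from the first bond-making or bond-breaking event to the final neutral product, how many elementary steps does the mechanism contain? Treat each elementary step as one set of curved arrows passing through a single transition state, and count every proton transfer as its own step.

2

Step 1: Unassisted departure of Br⁻ (taking the C–Br bonding pair) generates a tertiary carbocation.
(No 1,2-shift: no single shift to an adjacent carbon would give a more stable cation.)
Step 2: A weak base (an ethanol molecule from the solvent) removes a proton from a carbon adjacent to the cationic centre; the electrons of that C–H bond become the new π(C=C) bond, giving the alkene.
Total: 2 elementary steps.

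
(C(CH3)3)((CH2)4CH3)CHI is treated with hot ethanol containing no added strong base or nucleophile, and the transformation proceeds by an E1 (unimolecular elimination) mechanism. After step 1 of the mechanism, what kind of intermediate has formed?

secondary carbocation

Step 1: Rate-determining heterolysis of the C–I bond gives I⁻ and a secondary carbocation.
After step 1 the species present is a secondary carbocation.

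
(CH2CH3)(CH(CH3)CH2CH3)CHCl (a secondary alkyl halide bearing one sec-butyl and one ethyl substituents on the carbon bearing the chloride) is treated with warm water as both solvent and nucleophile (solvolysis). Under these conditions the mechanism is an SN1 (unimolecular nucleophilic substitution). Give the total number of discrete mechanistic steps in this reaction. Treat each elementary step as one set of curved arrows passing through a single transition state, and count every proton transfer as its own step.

4

Step 1: Unassisted departure of Cl⁻ (taking the C–Cl bonding pair) generates a secondary carbocation.
Step 2: A 1,2-hydride shift from the adjacent sec-butyl carbon moves the positive charge from the secondary centre to an adjacent carbon, generating a more stable tertiary carbocation.
Step 3: A lone pair on the oxygen of H2O attacks the carbocation, forming a new C–O σ-bond and an oxonium ion.
Step 4: Deprotonation of the oxonium oxygen by solvent water yields the neutral alcohol.
Total: 4 elementary steps.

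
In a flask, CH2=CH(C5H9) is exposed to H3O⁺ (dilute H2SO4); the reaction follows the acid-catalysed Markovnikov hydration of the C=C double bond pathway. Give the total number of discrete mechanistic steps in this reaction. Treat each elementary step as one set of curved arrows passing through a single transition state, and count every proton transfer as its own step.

4

Step 1: Electrophilic addition begins with the π(C=C) electrons forming a bond to the proton of H3O⁺. Following Markovnikov's rule, the resulting cation is secondary. H2O is released.
Step 2: A hydride (H with its bonding pair) migrates from the adjacent cyclopentyl carbon to the cationic centre — a 1,2-hydride shift — upgrading the secondary cation to a tertiary one.
Step 3: Water acts as the nucleophile: an oxygen lone pair bonds to the cationic carbon, giving an oxonium-ion intermediate.
Step 4: H2O removes a proton from the oxonium oxygen, regenerating H3O⁺ and giving the neutral alcohol.
Total: 4 elementary steps.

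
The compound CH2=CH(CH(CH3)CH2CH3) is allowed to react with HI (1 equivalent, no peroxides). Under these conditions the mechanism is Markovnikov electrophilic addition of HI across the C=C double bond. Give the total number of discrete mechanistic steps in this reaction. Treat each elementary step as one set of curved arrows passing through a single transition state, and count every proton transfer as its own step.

Step 1: Electrophilic addition begins with the π(C=C) electrons forming a bond to the proton of HI. Following Markovnikov's rule, the resulting cation is secondary. The H–I bond breaks heterolytically, releasing I⁻.
Step 2: A 1,2-hydride shift from the adjacent sec-butyl carbon moves the positive charge from the secondary centre to an adjacent carbon, generating a more stable tertiary carbocation.
Step 3: I⁻ captures the cation: a lone pair on I⁻ fills the empty p orbital, producing the alkyl halide product.
Total: 3 elementary steps.

3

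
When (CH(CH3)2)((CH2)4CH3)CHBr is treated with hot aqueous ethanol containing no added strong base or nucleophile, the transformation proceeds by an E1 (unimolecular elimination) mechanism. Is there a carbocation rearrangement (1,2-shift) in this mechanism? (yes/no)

yes

The first-formed carbocation is secondary.
The adjacent isopropyl carbon already bears 2 other carbon substituents and has a hydrogen to migrate; after a 1,2-hydride shift from that carbon the positive charge sits on a tertiary centre.
Tertiary is more stable than secondary, so the shift occurs.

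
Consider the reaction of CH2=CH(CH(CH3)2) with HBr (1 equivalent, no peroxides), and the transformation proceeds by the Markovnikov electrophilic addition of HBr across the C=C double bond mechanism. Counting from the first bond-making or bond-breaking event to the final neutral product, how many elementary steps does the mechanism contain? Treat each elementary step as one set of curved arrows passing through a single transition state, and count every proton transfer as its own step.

3

Step 1: Protonation of the alkene by HBr: the π bond acts as the nucleophile and picks up H⁺, giving the more stable (Markovnikov) secondary carbocation. The H–Br bond breaks heterolytically, releasing Br⁻.
Step 2: A hydride (H with its bonding pair) migrates from the adjacent isopropyl carbon to the cationic centre — a 1,2-hydride shift — upgrading the secondary cation to a tertiary one.
Step 3: The Br⁻ anion donates a lone pair to the carbocation, forming the new C–Br σ-bond and giving the neutral alkyl halide.
Total: 3 elementary steps.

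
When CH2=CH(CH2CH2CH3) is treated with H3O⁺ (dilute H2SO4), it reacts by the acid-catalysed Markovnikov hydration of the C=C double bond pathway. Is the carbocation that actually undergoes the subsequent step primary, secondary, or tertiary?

Step 1: The π electrons of the C=C bond attack a proton of H3O⁺; Markovnikov addition places the new C–H on the less-substituted alkene carbon, so the positive charge ends up on the more-substituted carbon — a secondary carbocation. H2O is released.
No single 1,2-shift to an adjacent carbon would give a more-substituted cation, so no rearrangement occurs.

secondary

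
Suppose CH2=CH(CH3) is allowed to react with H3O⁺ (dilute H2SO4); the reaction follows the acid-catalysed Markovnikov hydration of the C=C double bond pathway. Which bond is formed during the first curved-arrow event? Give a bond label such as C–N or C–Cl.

C–H

Step 1: Electrophilic addition begins with the π(C=C) electrons forming a bond to the proton of H3O⁺. Following Markovnikov's rule, the resulting cation is secondary. H2O is released.
The bond formed in this step is the C–H bond.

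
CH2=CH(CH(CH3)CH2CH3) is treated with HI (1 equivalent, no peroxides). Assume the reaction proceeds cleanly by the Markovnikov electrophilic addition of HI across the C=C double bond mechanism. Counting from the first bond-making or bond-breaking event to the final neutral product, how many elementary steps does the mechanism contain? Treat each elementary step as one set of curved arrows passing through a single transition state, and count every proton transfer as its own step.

3

Step 1: Protonation of the alkene by HI: the π bond acts as the nucleophile and picks up H⁺, giving the more stable (Markovnikov) secondary carbocation. The H–I bond breaks heterolytically, releasing I⁻.
Step 2: A hydride (H with its bonding pair) migrates from the adjacent sec-butyl carbon to the cationic centre — a 1,2-hydride shift — upgrading the secondary cation to a tertiary one.
Step 3: The I⁻ anion donates a lone pair to the carbocation, forming the new C–I σ-bond and giving the neutral alkyl halide.
Total: 3 elementary steps.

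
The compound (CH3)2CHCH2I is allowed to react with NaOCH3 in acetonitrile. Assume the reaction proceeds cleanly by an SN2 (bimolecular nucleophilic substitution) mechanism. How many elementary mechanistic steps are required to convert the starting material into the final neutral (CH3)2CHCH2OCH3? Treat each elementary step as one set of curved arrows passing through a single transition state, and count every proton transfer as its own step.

1

Step 1: The methoxide nucleophile donates a lone pair from O to the α-carbon in a backside attack; simultaneously the C–I σ-bond breaks and both of its electrons leave with I⁻. One concerted step with inversion of configuration.
Total: 1 elementary step.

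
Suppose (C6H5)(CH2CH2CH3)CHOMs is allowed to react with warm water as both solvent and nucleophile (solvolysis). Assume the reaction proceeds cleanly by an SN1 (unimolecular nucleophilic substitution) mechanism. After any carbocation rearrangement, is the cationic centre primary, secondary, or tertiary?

Step 1: Unassisted departure of MsO⁻ (taking the C–O bonding pair) generates a secondary carbocation.
No single 1,2-shift to an adjacent carbon would give a more-substituted cation, so no rearrangement occurs.

secondary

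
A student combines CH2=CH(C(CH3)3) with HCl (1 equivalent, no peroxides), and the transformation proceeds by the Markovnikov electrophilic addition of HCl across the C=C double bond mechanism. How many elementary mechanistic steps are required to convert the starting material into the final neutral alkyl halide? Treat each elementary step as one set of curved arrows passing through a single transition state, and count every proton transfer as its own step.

Step 1: The π electrons of the C=C bond attack a proton of HCl; Markovnikov addition places the new C–H on the less-substituted alkene carbon, so the positive charge ends up on the more-substituted carbon — a secondary carbocation. The H–Cl bond breaks heterolytically, releasing Cl⁻.
Step 2: Carbocation rearrangement: a 1,2-methyl shift from the adjacent tert-butyl carbon converts the initially-formed secondary cation into the more stable tertiary cation.
Step 3: Nucleophilic attack by Cl⁻ on the carbocation completes the addition, giving R–Cl.
Total: 3 elementary steps.

3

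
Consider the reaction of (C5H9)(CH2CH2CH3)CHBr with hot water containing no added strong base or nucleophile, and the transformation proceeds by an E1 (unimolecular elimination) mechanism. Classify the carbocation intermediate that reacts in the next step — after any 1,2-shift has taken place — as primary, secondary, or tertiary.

Step 1: Unassisted departure of Br⁻ (taking the C–Br bonding pair) generates a secondary carbocation.
Step 2: A 1,2-hydride shift from the adjacent cyclopentyl carbon moves the positive charge from the secondary centre to an adjacent carbon, generating a more stable tertiary carbocation.
The cation rearranges from secondary to tertiary via a 1,2-hydride shift from the adjacent cyclopentyl carbon; the tertiary cation is what reacts next.

tertiary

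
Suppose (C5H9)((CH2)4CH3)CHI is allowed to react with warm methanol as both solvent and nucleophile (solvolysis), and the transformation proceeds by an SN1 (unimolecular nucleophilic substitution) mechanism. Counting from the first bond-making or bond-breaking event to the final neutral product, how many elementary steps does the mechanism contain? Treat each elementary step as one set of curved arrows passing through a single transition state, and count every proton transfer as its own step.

Step 1: Unassisted departure of I⁻ (taking the C–I bonding pair) generates a secondary carbocation.
Step 2: A hydride (H with its bonding pair) migrates from the adjacent cyclopentyl carbon to the cationic centre — a 1,2-hydride shift — upgrading the secondary cation to a tertiary one.
Step 3: A lone pair on the oxygen of CH3OH attacks the carbocation, forming a new C–O σ-bond and an oxonium ion.
Step 4: Proton transfer from the O–H of the oxonium ion to a solvent molecule delivers the neutral ether.
Total: 4 elementary steps.

4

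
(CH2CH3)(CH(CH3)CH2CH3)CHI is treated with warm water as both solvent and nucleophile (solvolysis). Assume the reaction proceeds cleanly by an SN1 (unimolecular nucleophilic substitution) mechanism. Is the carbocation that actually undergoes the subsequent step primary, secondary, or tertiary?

Step 1: Unassisted departure of I⁻ (taking the C–I bonding pair) generates a secondary carbocation.
Step 2: A 1,2-hydride shift from the adjacent sec-butyl carbon moves the positive charge from the secondary centre to an adjacent carbon, generating a more stable tertiary carbocation.
The cation rearranges from secondary to tertiary via a 1,2-hydride shift from the adjacent sec-butyl carbon; the tertiary cation is what reacts next.

tertiary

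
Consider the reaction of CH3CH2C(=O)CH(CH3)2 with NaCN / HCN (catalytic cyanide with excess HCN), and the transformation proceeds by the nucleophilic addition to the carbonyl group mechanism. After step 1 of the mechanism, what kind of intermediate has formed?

tetrahedral alkoxide intermediate

Step 1: A lone pair / filled orbital on CN⁻ attacks the electrophilic carbonyl carbon; the π(C=O) electrons shift onto oxygen, producing a tetrahedral alkoxide intermediate.
After step 1 the species present is a tetrahedral alkoxide intermediate.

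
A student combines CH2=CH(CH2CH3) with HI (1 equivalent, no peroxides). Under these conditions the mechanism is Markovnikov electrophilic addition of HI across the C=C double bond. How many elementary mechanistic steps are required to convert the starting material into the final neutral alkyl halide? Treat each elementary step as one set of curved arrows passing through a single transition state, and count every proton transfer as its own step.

2

Step 1: Electrophilic addition begins with the π(C=C) electrons forming a bond to the proton of HI. Following Markovnikov's rule, the resulting cation is secondary. The H–I bond breaks heterolytically, releasing I⁻.
(No 1,2-shift: no single shift to an adjacent carbon would give a more stable cation.)
Step 2: The I⁻ anion donates a lone pair to the carbocation, forming the new C–I σ-bond and giving the neutral alkyl halide.
Total: 2 elementary steps.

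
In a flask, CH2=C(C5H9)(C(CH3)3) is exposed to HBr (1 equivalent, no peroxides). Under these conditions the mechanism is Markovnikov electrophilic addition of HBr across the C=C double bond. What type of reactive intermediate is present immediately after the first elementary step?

Step 1: The π electrons of the C=C bond attack a proton of HBr; Markovnikov addition places the new C–H on the less-substituted alkene carbon, so the positive charge ends up on the more-substituted carbon — a tertiary carbocation. The H–Br bond breaks heterolytically, releasing Br⁻.
After step 1 the species present is a tertiary carbocation.

tertiary carbocation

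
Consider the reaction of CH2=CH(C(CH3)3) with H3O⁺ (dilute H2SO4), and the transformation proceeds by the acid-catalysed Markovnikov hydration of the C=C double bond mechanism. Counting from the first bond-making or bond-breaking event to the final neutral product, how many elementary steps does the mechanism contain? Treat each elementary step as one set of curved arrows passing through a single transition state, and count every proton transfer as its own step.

Step 1: Protonation of the alkene by H3O⁺: the π bond acts as the nucleophile and picks up H⁺, giving the more stable (Markovnikov) secondary carbocation. H2O is released.
Step 2: Carbocation rearrangement: a 1,2-methyl shift from the adjacent tert-butyl carbon converts the initially-formed secondary cation into the more stable tertiary cation.
Step 3: Nucleophilic capture of the cation by H2O produces the protonated alcohol (an oxonium ion).
Step 4: Proton transfer from the O–H of the oxonium ion to H2O completes the catalytic cycle and yields the alcohol.
Total: 4 elementary steps.

4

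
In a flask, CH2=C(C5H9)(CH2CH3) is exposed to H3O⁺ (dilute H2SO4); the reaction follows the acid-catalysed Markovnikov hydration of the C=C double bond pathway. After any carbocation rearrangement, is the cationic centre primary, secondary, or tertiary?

tertiary

Step 1: The π electrons of the C=C bond attack a proton of H3O⁺; Markovnikov addition places the new C–H on the less-substituted alkene carbon, so the positive charge ends up on the more-substituted carbon — a tertiary carbocation. H2O is released.
No single 1,2-shift to an adjacent carbon would give a more-substituted cation, so no rearrangement occurs.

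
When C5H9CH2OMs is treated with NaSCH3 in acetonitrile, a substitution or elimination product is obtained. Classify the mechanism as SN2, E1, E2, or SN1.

Conditions: a primary substrate with a strong nucleophile in the polar aprotic solvent acetonitrile.
These conditions are the textbook signature of the SN2 pathway.
An unhindered substrate with a strong nucleophile in a polar aprotic solvent favours one-step backside displacement.

SN2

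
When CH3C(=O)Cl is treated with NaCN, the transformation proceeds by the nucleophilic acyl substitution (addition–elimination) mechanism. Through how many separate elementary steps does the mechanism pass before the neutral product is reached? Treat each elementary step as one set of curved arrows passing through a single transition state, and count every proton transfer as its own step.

Step 1: Nucleophilic addition of CN⁻ to the acyl carbon breaks the π(C=O) bond and yields a tetrahedral, anionic intermediate.
Step 2: Collapse of the tetrahedral intermediate: the alkoxide oxygen pushes its lone pair back to re-form C=O while Cl⁻ leaves.
Total: 2 elementary steps.

2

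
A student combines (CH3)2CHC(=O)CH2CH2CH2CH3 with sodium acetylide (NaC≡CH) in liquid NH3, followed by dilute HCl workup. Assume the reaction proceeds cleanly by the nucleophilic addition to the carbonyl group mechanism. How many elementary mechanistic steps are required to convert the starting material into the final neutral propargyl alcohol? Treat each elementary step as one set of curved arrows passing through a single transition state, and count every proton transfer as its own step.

Step 1: Nucleophilic addition: HC≡C⁻ adds to the carbonyl carbon, pushing the π(C=O) electron pair onto oxygen and giving a tetrahedral alkoxide.
Step 2: The alkoxide picks up a proton during dilute HCl workup to yield a propargyl alcohol.
Total: 2 elementary steps.

2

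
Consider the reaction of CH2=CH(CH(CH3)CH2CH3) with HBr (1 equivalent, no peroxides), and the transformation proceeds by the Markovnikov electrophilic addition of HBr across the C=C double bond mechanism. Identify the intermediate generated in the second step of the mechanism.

tertiary carbocation

Step 1: Protonation of the alkene by HBr: the π bond acts as the nucleophile and picks up H⁺, giving the more stable (Markovnikov) secondary carbocation. The H–Br bond breaks heterolytically, releasing Br⁻.
Step 2: A 1,2-hydride shift from the adjacent sec-butyl carbon moves the positive charge from the secondary centre to an adjacent carbon, generating a more stable tertiary carbocation.
After step 2 the species present is a tertiary carbocation.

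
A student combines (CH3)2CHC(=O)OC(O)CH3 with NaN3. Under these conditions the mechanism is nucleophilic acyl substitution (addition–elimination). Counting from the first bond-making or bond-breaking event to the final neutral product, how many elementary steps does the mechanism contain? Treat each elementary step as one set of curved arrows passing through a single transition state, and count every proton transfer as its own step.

Step 1: Nucleophilic addition of N3⁻ to the acyl carbon breaks the π(C=O) bond and yields a tetrahedral, anionic intermediate.
Step 2: An oxygen lone pair re-forms the C=O π bond as the C–O σ-bond breaks; CH3CO2⁻ is expelled.
Total: 2 elementary steps.

2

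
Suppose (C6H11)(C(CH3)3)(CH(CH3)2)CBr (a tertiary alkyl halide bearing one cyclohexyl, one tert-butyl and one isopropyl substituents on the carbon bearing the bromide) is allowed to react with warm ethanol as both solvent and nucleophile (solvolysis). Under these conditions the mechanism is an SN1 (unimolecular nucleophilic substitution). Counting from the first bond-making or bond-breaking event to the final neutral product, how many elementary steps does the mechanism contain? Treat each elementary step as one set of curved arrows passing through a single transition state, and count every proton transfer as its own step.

3

Step 1: Ionisation: the C–Br σ-bond cleaves heterolytically; both bonding electrons depart with Br⁻, leaving a tertiary carbocation at the α-carbon.
(No 1,2-shift: no single shift to an adjacent carbon would give a more stable cation.)
Step 2: CH3CH2OH donates an oxygen lone pair into the empty p orbital of the cation, giving a protonated ether (an oxonium ion).
Step 3: Proton transfer from the O–H of the oxonium ion to a solvent molecule delivers the neutral ether.
Total: 3 elementary steps.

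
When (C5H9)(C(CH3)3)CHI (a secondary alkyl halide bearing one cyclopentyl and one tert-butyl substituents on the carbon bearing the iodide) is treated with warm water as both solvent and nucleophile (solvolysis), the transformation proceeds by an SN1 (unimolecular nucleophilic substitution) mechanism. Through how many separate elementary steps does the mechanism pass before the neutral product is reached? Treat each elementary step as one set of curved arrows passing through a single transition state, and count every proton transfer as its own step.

Step 1: The C–I bond breaks with both electrons going to the iodide; I⁻ leaves and a secondary carbocation remains.
Step 2: Carbocation rearrangement: a 1,2-hydride shift from the adjacent cyclopentyl carbon converts the initially-formed secondary cation into the more stable tertiary cation.
Step 3: Nucleophilic capture: the oxygen of H2O bonds to the cationic carbon, producing an oxonium-ion intermediate.
Step 4: Proton transfer from the O–H of the oxonium ion to a solvent molecule delivers the neutral alcohol.
Total: 4 elementary steps.

4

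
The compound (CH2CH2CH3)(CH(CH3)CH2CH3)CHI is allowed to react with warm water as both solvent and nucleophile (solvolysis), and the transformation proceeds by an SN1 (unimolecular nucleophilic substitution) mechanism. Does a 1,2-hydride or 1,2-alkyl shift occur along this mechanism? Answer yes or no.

yes

The first-formed carbocation is secondary.
The adjacent sec-butyl carbon already bears 2 other carbon substituents and has a hydrogen to migrate; after a 1,2-hydride shift from that carbon the positive charge sits on a tertiary centre.
Tertiary is more stable than secondary, so the shift occurs.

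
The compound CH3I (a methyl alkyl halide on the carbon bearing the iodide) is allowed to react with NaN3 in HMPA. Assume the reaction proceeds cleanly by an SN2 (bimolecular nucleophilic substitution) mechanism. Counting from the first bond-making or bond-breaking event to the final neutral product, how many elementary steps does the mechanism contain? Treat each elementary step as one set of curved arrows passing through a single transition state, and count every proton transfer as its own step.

Step 1: N3⁻ attacks the back face of the α-carbon while I⁻ departs with the C–I bonding pair — a single concerted displacement through a pentacoordinate transition state.
Total: 1 elementary step.

1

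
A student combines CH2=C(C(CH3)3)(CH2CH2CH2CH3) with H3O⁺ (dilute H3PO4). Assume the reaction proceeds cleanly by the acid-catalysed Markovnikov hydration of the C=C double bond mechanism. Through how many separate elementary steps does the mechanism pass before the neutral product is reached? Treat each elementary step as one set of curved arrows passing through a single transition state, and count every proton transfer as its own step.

Step 1: The π electrons of the C=C bond attack a proton of H3O⁺; Markovnikov addition places the new C–H on the less-substituted alkene carbon, so the positive charge ends up on the more-substituted carbon — a tertiary carbocation. H2O is released.
(No 1,2-shift: no single shift to an adjacent carbon would give a more stable cation.)
Step 2: Water acts as the nucleophile: an oxygen lone pair bonds to the cationic carbon, giving an oxonium-ion intermediate.
Step 3: Proton transfer from the O–H of the oxonium ion to H2O completes the catalytic cycle and yields the alcohol.
Total: 3 elementary steps.

3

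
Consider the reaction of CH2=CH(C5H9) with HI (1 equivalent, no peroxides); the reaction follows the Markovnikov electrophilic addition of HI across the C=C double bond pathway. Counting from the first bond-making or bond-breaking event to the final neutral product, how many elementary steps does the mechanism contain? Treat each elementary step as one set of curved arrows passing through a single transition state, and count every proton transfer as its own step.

3

Step 1: Protonation of the alkene by HI: the π bond acts as the nucleophile and picks up H⁺, giving the more stable (Markovnikov) secondary carbocation. The H–I bond breaks heterolytically, releasing I⁻.
Step 2: A 1,2-hydride shift from the adjacent cyclopentyl carbon moves the positive charge from the secondary centre to an adjacent carbon, generating a more stable tertiary carbocation.
Step 3: The I⁻ anion donates a lone pair to the carbocation, forming the new C–I σ-bond and giving the neutral alkyl halide.
Total: 3 elementary steps.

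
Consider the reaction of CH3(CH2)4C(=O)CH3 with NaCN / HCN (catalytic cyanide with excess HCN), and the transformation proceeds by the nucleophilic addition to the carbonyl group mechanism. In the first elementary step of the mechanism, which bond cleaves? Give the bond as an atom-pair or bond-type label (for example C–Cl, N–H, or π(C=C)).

π(C=O)

Step 1: CN⁻ attacks the sp² carbonyl carbon; the C=O π bond breaks and the electrons end up as a lone pair on the alkoxide oxygen of the tetrahedral intermediate.
The bond broken in this step is the π(C=O) bond.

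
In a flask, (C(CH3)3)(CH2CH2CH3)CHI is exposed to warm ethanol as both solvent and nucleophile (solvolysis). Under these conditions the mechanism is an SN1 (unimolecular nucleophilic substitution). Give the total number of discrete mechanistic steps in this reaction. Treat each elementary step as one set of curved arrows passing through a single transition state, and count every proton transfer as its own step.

4

Step 1: Ionisation: the C–I σ-bond cleaves heterolytically; both bonding electrons depart with I⁻, leaving a secondary carbocation at the α-carbon.
Step 2: A methyl group with its bonding pair migrates from the adjacent tert-butyl carbon to the cationic centre — a 1,2-methyl shift — upgrading the secondary cation to a tertiary one.
Step 3: A lone pair on the oxygen of CH3CH2OH attacks the carbocation, forming a new C–O σ-bond and an oxonium ion.
Step 4: A second solvent molecule removes the proton on oxygen, giving the neutral ether product.
Total: 4 elementary steps.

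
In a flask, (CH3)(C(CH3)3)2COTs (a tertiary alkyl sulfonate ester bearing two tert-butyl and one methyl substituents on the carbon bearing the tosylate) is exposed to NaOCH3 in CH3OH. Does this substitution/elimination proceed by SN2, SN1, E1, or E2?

Conditions: a strong base with a tertiary substrate bearing a β-hydrogen.
These conditions are the textbook signature of the E2 pathway.
A strong (often hindered) base removes a β-H in concert with loss of the leaving group — bimolecular elimination.

E2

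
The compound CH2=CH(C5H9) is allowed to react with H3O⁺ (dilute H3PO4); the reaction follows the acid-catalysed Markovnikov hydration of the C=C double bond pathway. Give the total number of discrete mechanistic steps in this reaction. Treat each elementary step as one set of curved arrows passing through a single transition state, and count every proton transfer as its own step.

Step 1: Electrophilic addition begins with the π(C=C) electrons forming a bond to the proton of H3O⁺. Following Markovnikov's rule, the resulting cation is secondary. H2O is released.
Step 2: A 1,2-hydride shift from the adjacent cyclopentyl carbon moves the positive charge from the secondary centre to an adjacent carbon, generating a more stable tertiary carbocation.
Step 3: A lone pair on the oxygen of H2O attacks the carbocation, forming a C–O bond and an oxonium ion (a protonated alcohol).
Step 4: H2O removes a proton from the oxonium oxygen, regenerating H3O⁺ and giving the neutral alcohol.
Total: 4 elementary steps.

4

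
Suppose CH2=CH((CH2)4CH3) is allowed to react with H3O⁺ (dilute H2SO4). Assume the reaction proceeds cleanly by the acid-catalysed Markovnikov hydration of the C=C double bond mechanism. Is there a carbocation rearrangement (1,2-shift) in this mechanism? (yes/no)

no

The first-formed carbocation is secondary.
No single 1,2-shift to an adjacent carbon would produce a more-substituted cation than the one already present, so no rearrangement occurs.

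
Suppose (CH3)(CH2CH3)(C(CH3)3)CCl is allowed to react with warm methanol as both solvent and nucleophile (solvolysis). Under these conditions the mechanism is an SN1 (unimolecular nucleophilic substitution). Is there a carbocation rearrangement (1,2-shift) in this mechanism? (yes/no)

The first-formed carbocation is tertiary.
No single 1,2-shift to an adjacent carbon would produce a more-substituted cation than the one already present, so no rearrangement occurs.

no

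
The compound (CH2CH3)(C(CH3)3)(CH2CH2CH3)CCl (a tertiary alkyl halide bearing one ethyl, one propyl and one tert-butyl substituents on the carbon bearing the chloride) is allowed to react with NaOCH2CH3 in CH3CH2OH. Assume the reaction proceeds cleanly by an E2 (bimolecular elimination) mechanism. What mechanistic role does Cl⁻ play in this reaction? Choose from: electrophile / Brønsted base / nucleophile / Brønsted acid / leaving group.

Step 1: In one step, CH3CH2O⁻ pulls off a β-proton, the C–Cl bond cleaves, and a C=C double bond forms between the α- and β-carbons (E2, anti elimination).
Cl⁻ departs with both electrons of the breaking σ-bond — that is the definition of a leaving group.

leaving group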